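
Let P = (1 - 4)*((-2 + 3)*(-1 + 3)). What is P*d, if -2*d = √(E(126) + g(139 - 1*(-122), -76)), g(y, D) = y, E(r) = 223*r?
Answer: 9*√3151 ≈ 505.20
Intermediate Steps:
P = -6 (P = -3*2 = -6)
d = -3*√3151/2 (d = -√(223*126 + (139 - 1*(-122)))/2 = -√(28098 + (139 + 122))/2 = -√(28098 + 261)/2 = -3*√3151/2 ≈ -84.201)
P*d = -(-9)*√3151 = 9*√3151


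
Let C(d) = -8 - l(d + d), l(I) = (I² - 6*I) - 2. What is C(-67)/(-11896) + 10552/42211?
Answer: 458829109/251071028 ≈ 1.8275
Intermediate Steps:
l(I) = -2 + I² - 6*I
C(d) = -6 - 4*d² + 12*d (C(d) = -8 - (-2 + (d + d)² - 6*(d + d)) = -8 - (-2 + (2*d)² - 12*d) = -8 - (-2 + 4*d² - 12*d) = -8 - (-2 - 12*d + 4*d²) = -8 + (2 - 4*d² + 12*d) = -6 - 4*d² + 12*d)
C(-67)/(-11896) + 10552/42211 = (-6 - 4*(-67)² + 12*(-67))/(-11896) + 10552/42211 = (-6 - 4*4489 - 804)*(-1/11896) + 10552*(1/42211) = (-6 - 17956 - 804)*(-1/11896) + 10552/42211 = -18766*(-1/11896) + 10552/42211 = 9383/5948 + 10552/42211 = 458829109/251071028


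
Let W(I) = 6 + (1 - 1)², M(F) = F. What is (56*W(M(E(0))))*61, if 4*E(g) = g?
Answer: 20496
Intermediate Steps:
E(g) = g/4
W(I) = 6 (W(I) = 6 + 0² = 6 + 0 = 6)
(56*W(M(E(0))))*61 = (56*6)*61 = 336*61 = 20496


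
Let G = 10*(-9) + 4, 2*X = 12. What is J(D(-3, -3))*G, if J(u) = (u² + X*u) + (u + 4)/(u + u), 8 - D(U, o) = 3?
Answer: -24037/5 ≈ -4807.4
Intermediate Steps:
D(U, o) = 5 (D(U, o) = 8 - 1*3 = 8 - 3 = 5)
X = 6 (X = (½)*12 = 6)
G = -86 (G = -90 + 4 = -86)
J(u) = u² + 6*u + (4 + u)/(2*u) (J(u) = (u² + 6*u) + (u + 4)/(u + u) = (u² + 6*u) + (4 + u)/((2*u)) = (u² + 6*u) + (4 + u)*(1/(2*u)) = (u² + 6*u) + (4 + u)/(2*u) = u² + 6*u + (4 + u)/(2*u))
J(D(-3, -3))*G = (½ + 5² + 2/5 + 6*5)*(-86) = (½ + 25 + 2*(⅕) + 30)*(-86) = (½ + 25 + ⅖ + 30)*(-86) = (559/10)*(-86) = -24037/5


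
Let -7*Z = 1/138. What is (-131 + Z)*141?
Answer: -5947709/322 ≈ -18471.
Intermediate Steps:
Z = -1/966 (Z = -⅐/138 = -⅐*1/138 = -1/966 ≈ -0.0010352)
(-131 + Z)*141 = (-131 - 1/966)*141 = -126547/966*141 = -5947709/322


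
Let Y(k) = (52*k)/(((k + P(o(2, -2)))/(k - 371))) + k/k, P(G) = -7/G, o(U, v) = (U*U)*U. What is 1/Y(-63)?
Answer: -73/1624823 ≈ -4.4928e-5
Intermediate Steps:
o(U, v) = U³ (o(U, v) = U²*U = U³)
Y(k) = 1 + 52*k*(-371 + k)/(-7/8 + k) (Y(k) = (52*k)/(((k - 7/(2³))/(k - 371))) + k/k = (52*k)/(((k - 7/8)/(-371 + k))) + 1 = (52*k)/(((-7/8 + k)/(-371 + k))) + 1 = (52*k)*((-371 + k)/(-7/8 + k)) + 1 = 52*k*(-371 + k)/(-7/8 + k) + 1 = 1 + 52*k*(-371 + k)/(-7/8 + k))
1/Y(-63) = 1/((-7 - 154328*(-63) + 416*(-63)²)/(-7 + 8*(-63))) = 1/((-7 + 9722664 + 416*3969)/(-7 - 504)) = 1/((-7 + 9722664 + 1651104)/(-511)) = 1/(-1/511*11373761) = 1/(-1624823/73) = -73/1624823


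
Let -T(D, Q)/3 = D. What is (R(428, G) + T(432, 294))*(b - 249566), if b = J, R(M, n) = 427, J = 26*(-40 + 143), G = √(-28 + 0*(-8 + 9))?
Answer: 214545672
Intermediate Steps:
G = 2*I*√7 (G = √(-28 + 0*1) = √(-28 + 0) = √(-28) = 2*I*√7 ≈ 5.2915*I)
T(D, Q) = -3*D
J = 2678 (J = 26*103 = 2678)
b = 2678
(R(428, G) + T(432, 294))*(b - 249566) = (427 - 3*432)*(2678 - 249566) = (427 - 1296)*(-246888) = -869*(-246888) = 214545672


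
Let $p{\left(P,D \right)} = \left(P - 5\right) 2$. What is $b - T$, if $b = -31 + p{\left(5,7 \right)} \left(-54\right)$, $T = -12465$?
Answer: $12434$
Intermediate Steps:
$p{\left(P,D \right)} = -10 + 2 P$ ($p{\left(P,D \right)} = \left(-5 + P\right) 2 = -10 + 2 P$)
$b = -31$ ($b = -31 + \left(-10 + 2 \cdot 5\right) \left(-54\right) = -31 + \left(-10 + 10\right) \left(-54\right) = -31 + 0 \left(-54\right) = -31 + 0 = -31$)
$b - T = -31 - -12465 = -31 + 12465 = 12434$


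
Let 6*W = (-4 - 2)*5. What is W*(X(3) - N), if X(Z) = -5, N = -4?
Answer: 5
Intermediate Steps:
W = -5 (W = ((-4 - 2)*5)/6 = (-6*5)/6 = (1/6)*(-30) = -5)
W*(X(3) - N) = -5*(-5 - 1*(-4)) = -5*(-5 + 4) = -5*(-1) = 5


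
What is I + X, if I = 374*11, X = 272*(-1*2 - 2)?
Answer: 3026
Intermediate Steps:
X = -1088 (X = 272*(-2 - 2) = 272*(-4) = -1088)
I = 4114
I + X = 4114 - 1088 = 3026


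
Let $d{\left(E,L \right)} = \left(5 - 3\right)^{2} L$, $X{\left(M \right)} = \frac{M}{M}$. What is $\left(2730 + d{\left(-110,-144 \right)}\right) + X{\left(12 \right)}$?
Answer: $2155$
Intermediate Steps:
$X{\left(M \right)} = 1$
$d{\left(E,L \right)} = 4 L$ ($d{\left(E,L \right)} = 2^{2} L = 4 L$)
$\left(2730 + d{\left(-110,-144 \right)}\right) + X{\left(12 \right)} = \left(2730 + 4 \left(-144\right)\right) + 1 = \left(2730 - 576\right) + 1 = 2154 + 1 = 2155$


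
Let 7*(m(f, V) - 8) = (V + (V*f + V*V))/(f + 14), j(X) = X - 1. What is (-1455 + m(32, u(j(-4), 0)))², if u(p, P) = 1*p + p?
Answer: 102697956/49 ≈ 2.0959e+6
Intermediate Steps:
j(X) = -1 + X
u(p, P) = 2*p (u(p, P) = p + p = 2*p)
m(f, V) = 8 + (V + V² + V*f)/(7*(14 + f)) (m(f, V) = 8 + ((V + (V*f + V*V))/(f + 14))/7 = 8 + ((V + (V*f + V²))/(14 + f))/7 = 8 + ((V + (V² + V*f))/(14 + f))/7 = 8 + ((V + V² + V*f)/(14 + f))/7 = 8 + (V + V² + V*f)/(7*(14 + f)))
(-1455 + m(32, u(j(-4), 0)))² = (-1455 + (784 + 2*(-1 - 4) + (2*(-1 - 4))² + 56*32 + (2*(-1 - 4))*32)/(7*(14 + 32)))² = (-1455 + (⅐)*(784 + 2*(-5) + (2*(-5))² + 1792 + (2*(-5))*32)/46)² = (-1455 + (⅐)*(1/46)*(784 - 10 + (-10)² + 1792 - 10*32))² = (-1455 + (⅐)*(1/46)*(784 - 10 + 100 + 1792 - 320))² = (-1455 + (⅐)*(1/46)*2346)² = (-1455 + 51/7)² = (-10134/7)² = 102697956/49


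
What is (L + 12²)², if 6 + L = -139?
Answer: 1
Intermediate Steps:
L = -145 (L = -6 - 139 = -145)
(L + 12²)² = (-145 + 12²)² = (-145 + 144)² = (-1)² = 1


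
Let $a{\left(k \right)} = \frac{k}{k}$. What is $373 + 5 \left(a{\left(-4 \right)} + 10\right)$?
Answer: $428$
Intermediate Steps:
$a{\left(k \right)} = 1$
$373 + 5 \left(a{\left(-4 \right)} + 10\right) = 373 + 5 \left(1 + 10\right) = 373 + 5 \cdot 11 = 373 + 55 = 428$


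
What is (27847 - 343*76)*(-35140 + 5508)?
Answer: -52715328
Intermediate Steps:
(27847 - 343*76)*(-35140 + 5508) = (27847 - 26068)*(-29632) = 1779*(-29632) = -52715328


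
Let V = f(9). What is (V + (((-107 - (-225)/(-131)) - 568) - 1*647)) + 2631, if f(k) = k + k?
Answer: 173612/131 ≈ 1325.3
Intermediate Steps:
f(k) = 2*k
V = 18 (V = 2*9 = 18)
(V + (((-107 - (-225)/(-131)) - 568) - 1*647)) + 2631 = (18 + (((-107 - (-225)/(-131)) - 568) - 1*647)) + 2631 = (18 + (((-107 - (-225)*(-1)/131) - 568) - 647)) + 2631 = (18 + (((-107 - 1*225/131) - 568) - 647)) + 2631 = (18 + (((-107 - 225/131) - 568) - 647)) + 2631 = (18 + ((-14242/131 - 568) - 647)) + 2631 = (18 + (-88650/131 - 647)) + 2631 = (18 - 173407/131) + 2631 = -171049/131 + 2631 = 173612/131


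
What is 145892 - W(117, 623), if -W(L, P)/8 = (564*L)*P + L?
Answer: 329031020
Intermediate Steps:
W(L, P) = -8*L - 4512*L*P (W(L, P) = -8*((564*L)*P + L) = -8*(564*L*P + L) = -8*(L + 564*L*P) = -8*L - 4512*L*P)
145892 - W(117, 623) = 145892 - (-8)*117*(1 + 564*623) = 145892 - (-8)*117*(1 + 351372) = 145892 - (-8)*117*351373 = 145892 - 1*(-328885128) = 145892 + 328885128 = 329031020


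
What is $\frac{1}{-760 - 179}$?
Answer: $- \frac{1}{939} \approx -0.001065$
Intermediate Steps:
$\frac{1}{-760 - 179} = \frac{1}{-939} = - \frac{1}{939}$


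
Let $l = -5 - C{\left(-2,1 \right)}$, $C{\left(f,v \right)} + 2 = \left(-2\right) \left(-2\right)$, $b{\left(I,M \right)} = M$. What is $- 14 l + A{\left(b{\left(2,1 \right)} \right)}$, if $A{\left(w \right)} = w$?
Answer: $99$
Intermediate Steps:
$C{\left(f,v \right)} = 2$ ($C{\left(f,v \right)} = -2 - -4 = -2 + 4 = 2$)
$l = -7$ ($l = -5 - 2 = -7$)
$- 14 l + A{\left(b{\left(2,1 \right)} \right)} = \left(-14\right) \left(-7\right) + 1 = 98 + 1 = 99$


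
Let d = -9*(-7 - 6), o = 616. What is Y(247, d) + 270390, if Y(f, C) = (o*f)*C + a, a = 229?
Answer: 18072403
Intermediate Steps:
d = 117 (d = -9*(-13) = 117)
Y(f, C) = 229 + 616*C*f (Y(f, C) = (616*f)*C + 229 = 616*C*f + 229 = 229 + 616*C*f)
Y(247, d) + 270390 = (229 + 616*117*247) + 270390 = (229 + 17801784) + 270390 = 17802013 + 270390 = 18072403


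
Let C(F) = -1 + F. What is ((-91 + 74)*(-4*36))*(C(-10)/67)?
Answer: -26928/67 ≈ -401.91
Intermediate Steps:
((-91 + 74)*(-4*36))*(C(-10)/67) = ((-91 + 74)*(-4*36))*((-1 - 10)/67) = (-17*(-144))*(-11*1/67) = 2448*(-11/67) = -26928/67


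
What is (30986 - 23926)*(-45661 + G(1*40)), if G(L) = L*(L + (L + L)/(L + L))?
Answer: -310788260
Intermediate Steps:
G(L) = L*(1 + L) (G(L) = L*(L + (2*L)/((2*L))) = L*(L + (2*L)*(1/(2*L))) = L*(L + 1) = L*(1 + L))
(30986 - 23926)*(-45661 + G(1*40)) = (30986 - 23926)*(-45661 + (1*40)*(1 + 1*40)) = 7060*(-45661 + 40*(1 + 40)) = 7060*(-45661 + 40*41) = 7060*(-45661 + 1640) = 7060*(-44021) = -310788260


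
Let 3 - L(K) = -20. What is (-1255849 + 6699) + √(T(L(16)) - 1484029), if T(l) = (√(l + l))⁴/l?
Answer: -1249150 + I*√1483937 ≈ -1.2492e+6 + 1218.2*I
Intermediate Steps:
L(K) = 23 (L(K) = 3 - 1*(-20) = 3 + 20 = 23)
T(l) = 4*l (T(l) = (√(2*l))⁴/l = (√2*√l)⁴/l = (4*l²)/l = 4*l)
(-1255849 + 6699) + √(T(L(16)) - 1484029) = (-1255849 + 6699) + √(4*23 - 1484029) = -1249150 + √(92 - 1484029) = -1249150 + √(-1483937) = -1249150 + I*√1483937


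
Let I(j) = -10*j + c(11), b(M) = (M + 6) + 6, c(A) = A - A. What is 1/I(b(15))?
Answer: -1/270 ≈ -0.0037037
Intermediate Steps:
c(A) = 0
b(M) = 12 + M (b(M) = (6 + M) + 6 = 12 + M)
I(j) = -10*j (I(j) = -10*j + 0 = -10*j)
1/I(b(15)) = 1/(-10*(12 + 15)) = 1/(-10*27) = 1/(-270) = -1/270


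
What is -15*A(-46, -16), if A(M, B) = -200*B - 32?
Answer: -47520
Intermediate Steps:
A(M, B) = -32 - 200*B
-15*A(-46, -16) = -15*(-32 - 200*(-16)) = -15*(-32 + 3200) = -15*3168 = -47520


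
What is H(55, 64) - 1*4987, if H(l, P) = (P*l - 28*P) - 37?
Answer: -3296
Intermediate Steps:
H(l, P) = -37 - 28*P + P*l (H(l, P) = (-28*P + P*l) - 37 = -37 - 28*P + P*l)
H(55, 64) - 1*4987 = (-37 - 28*64 + 64*55) - 1*4987 = (-37 - 1792 + 3520) - 4987 = 1691 - 4987 = -3296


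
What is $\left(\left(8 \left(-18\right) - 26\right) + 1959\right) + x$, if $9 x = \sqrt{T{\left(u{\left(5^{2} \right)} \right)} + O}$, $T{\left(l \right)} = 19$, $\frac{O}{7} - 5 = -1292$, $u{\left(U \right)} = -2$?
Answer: $1789 + \frac{i \sqrt{8990}}{9} \approx 1789.0 + 10.535 i$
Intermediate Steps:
$O = -9009$ ($O = 35 + 7 \left(-1292\right) = 35 - 9044 = -9009$)
$x = \frac{i \sqrt{8990}}{9}$ ($x = \frac{\sqrt{19 - 9009}}{9} = \frac{\sqrt{-8990}}{9} = \frac{i \sqrt{8990}}{9} \approx 10.535 i$)
$\left(\left(8 \left(-18\right) - 26\right) + 1959\right) + x = \left(\left(8 \left(-18\right) - 26\right) + 1959\right) + \frac{i \sqrt{8990}}{9} = \left(\left(-144 - 26\right) + 1959\right) + \frac{i \sqrt{8990}}{9} = \left(-170 + 1959\right) + \frac{i \sqrt{8990}}{9} = 1789 + \frac{i \sqrt{8990}}{9}$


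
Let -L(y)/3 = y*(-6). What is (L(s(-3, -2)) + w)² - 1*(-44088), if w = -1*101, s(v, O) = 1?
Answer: 50977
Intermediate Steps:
L(y) = 18*y (L(y) = -3*y*(-6) = -(-18)*y = 18*y)
w = -101
(L(s(-3, -2)) + w)² - 1*(-44088) = (18*1 - 101)² - 1*(-44088) = (18 - 101)² + 44088 = (-83)² + 44088 = 6889 + 44088 = 50977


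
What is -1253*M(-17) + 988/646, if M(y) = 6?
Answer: -127780/17 ≈ -7516.5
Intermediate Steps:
-1253*M(-17) + 988/646 = -1253*6 + 988/646 = -7518 + 988*(1/646) = -7518 + 26/17 = -127780/17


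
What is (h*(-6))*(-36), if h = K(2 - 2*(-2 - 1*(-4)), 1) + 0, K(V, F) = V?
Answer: -432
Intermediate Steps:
h = -2 (h = (2 - 2*(-2 - 1*(-4))) + 0 = (2 - 2*(-2 + 4)) + 0 = (2 - 2*2) + 0 = (2 - 4) + 0 = -2 + 0 = -2)
(h*(-6))*(-36) = -2*(-6)*(-36) = 12*(-36) = -432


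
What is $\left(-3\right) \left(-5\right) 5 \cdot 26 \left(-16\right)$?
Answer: $-31200$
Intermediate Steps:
$\left(-3\right) \left(-5\right) 5 \cdot 26 \left(-16\right) = 15 \cdot 5 \cdot 26 \left(-16\right) = 75 \cdot 26 \left(-16\right) = 1950 \left(-16\right) = -31200$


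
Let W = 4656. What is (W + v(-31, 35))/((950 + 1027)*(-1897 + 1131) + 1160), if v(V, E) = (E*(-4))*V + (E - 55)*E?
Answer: -4148/756611 ≈ -0.0054823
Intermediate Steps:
v(V, E) = E*(-55 + E) - 4*E*V (v(V, E) = (-4*E)*V + (-55 + E)*E = -4*E*V + E*(-55 + E) = E*(-55 + E) - 4*E*V)
(W + v(-31, 35))/((950 + 1027)*(-1897 + 1131) + 1160) = (4656 + 35*(-55 + 35 - 4*(-31)))/((950 + 1027)*(-1897 + 1131) + 1160) = (4656 + 35*(-55 + 35 + 124))/(1977*(-766) + 1160) = (4656 + 35*104)/(-1514382 + 1160) = (4656 + 3640)/(-1513222) = 8296*(-1/1513222) = -4148/756611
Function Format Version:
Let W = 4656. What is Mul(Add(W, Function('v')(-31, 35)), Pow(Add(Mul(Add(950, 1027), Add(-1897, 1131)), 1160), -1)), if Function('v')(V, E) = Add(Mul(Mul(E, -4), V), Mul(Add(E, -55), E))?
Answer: Rational(-4148, 756611) ≈ -0.0054823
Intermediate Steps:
Function('v')(V, E) = Add(Mul(E, Add(-55, E)), Mul(-4, E, V)) (Function('v')(V, E) = Add(Mul(Mul(-4, E), V), Mul(Add(-55, E), E)) = Add(Mul(-4, E, V), Mul(E, Add(-55, E))) = Add(Mul(E, Add(-55, E)), Mul(-4, E, V)))
Mul(Add(W, Function('v')(-31, 35)), Pow(Add(Mul(Add(950, 1027), Add(-1897, 1131)), 1160), -1)) = Mul(Add(4656, Mul(35, Add(-55, 35, Mul(-4, -31)))), Pow(Add(Mul(Add(950, 1027), Add(-1897, 1131)), 1160), -1)) = Mul(Add(4656, Mul(35, Add(-55, 35, 124))), Pow(Add(Mul(1977, -766), 1160), -1)) = Mul(Add(4656, Mul(35, 104)), Pow(Add(-1514382, 1160), -1)) = Mul(Add(4656, 3640), Pow(-1513222, -1)) = Mul(8296, Rational(-1, 1513222)) = Rational(-4148, 756611)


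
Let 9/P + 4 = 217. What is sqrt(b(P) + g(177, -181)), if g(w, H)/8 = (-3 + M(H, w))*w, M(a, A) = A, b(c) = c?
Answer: sqrt(1242021957)/71 ≈ 496.37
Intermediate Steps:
P = 3/71 (P = 9/(-4 + 217) = 9/213 = 9*(1/213) = 3/71 ≈ 0.042253)
g(w, H) = 8*w*(-3 + w) (g(w, H) = 8*((-3 + w)*w) = 8*(w*(-3 + w)) = 8*w*(-3 + w))
sqrt(b(P) + g(177, -181)) = sqrt(3/71 + 8*177*(-3 + 177)) = sqrt(3/71 + 8*177*174) = sqrt(3/71 + 246384) = sqrt(17493267/71) = sqrt(1242021957)/71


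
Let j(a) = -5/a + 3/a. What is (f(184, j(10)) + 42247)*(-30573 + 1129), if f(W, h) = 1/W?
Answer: -57220358089/46 ≈ -1.2439e+9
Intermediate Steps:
j(a) = -2/a
(f(184, j(10)) + 42247)*(-30573 + 1129) = (1/184 + 42247)*(-30573 + 1129) = (1/184 + 42247)*(-29444) = (7773449/184)*(-29444) = -57220358089/46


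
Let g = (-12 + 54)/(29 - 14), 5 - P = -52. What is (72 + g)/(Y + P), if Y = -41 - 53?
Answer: -374/185 ≈ -2.0216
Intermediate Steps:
P = 57 (P = 5 - 1*(-52) = 5 + 52 = 57)
Y = -94
g = 14/5 (g = 42/15 = 42*(1/15) = 14/5 ≈ 2.8000)
(72 + g)/(Y + P) = (72 + 14/5)/(-94 + 57) = (374/5)/(-37) = -1/37*374/5 = -374/185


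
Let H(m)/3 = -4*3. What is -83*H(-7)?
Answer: 2988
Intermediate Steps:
H(m) = -36 (H(m) = 3*(-4*3) = 3*(-12) = -36)
-83*H(-7) = -83*(-36) = 2988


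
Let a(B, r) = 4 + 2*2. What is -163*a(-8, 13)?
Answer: -1304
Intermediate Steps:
a(B, r) = 8 (a(B, r) = 4 + 4 = 8)
-163*a(-8, 13) = -163*8 = -1304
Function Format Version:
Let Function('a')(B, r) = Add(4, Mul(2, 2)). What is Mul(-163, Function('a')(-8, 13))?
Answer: -1304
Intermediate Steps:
Function('a')(B, r) = 8 (Function('a')(B, r) = Add(4, 4) = 8)
Mul(-163, Function('a')(-8, 13)) = Mul(-163, 8) = -1304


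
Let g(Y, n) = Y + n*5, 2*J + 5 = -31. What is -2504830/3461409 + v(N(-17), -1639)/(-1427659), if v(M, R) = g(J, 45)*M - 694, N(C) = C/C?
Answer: -3574357386787/4941711711531 ≈ -0.72330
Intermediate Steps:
J = -18 (J = -5/2 + (1/2)*(-31) = -5/2 - 31/2 = -18)
g(Y, n) = Y + 5*n
N(C) = 1
v(M, R) = -694 + 207*M (v(M, R) = (-18 + 5*45)*M - 694 = (-18 + 225)*M - 694 = 207*M - 694 = -694 + 207*M)
-2504830/3461409 + v(N(-17), -1639)/(-1427659) = -2504830/3461409 + (-694 + 207*1)/(-1427659) = -2504830*1/3461409 + (-694 + 207)*(-1/1427659) = -2504830/3461409 - 487*(-1/1427659) = -2504830/3461409 + 487/1427659 = -3574357386787/4941711711531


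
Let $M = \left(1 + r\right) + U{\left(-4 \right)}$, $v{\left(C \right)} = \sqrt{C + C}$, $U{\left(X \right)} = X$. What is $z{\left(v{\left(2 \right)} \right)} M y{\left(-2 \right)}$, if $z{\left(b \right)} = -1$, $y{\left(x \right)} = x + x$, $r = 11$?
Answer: $32$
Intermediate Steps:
$v{\left(C \right)} = \sqrt{2} \sqrt{C}$ ($v{\left(C \right)} = \sqrt{2 C} = \sqrt{2} \sqrt{C}$)
$M = 8$ ($M = \left(1 + 11\right) - 4 = 12 - 4 = 8$)
$y{\left(x \right)} = 2 x$
$z{\left(v{\left(2 \right)} \right)} M y{\left(-2 \right)} = \left(-1\right) 8 \cdot 2 \left(-2\right) = \left(-8\right) \left(-4\right) = 32$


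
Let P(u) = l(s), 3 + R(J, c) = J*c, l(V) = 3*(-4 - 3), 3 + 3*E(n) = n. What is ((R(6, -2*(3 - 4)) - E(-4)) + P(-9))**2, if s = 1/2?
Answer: 841/9 ≈ 93.444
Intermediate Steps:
E(n) = -1 + n/3
s = 1/2 ≈ 0.50000
l(V) = -21 (l(V) = 3*(-7) = -21)
R(J, c) = -3 + J*c
P(u) = -21
((R(6, -2*(3 - 4)) - E(-4)) + P(-9))**2 = (((-3 + 6*(-2*(3 - 4))) - (-1 + (1/3)*(-4))) - 21)**2 = (((-3 + 6*(-2*(-1))) - (-1 - 4/3)) - 21)**2 = (((-3 + 6*2) - 1*(-7/3)) - 21)**2 = (((-3 + 12) + 7/3) - 21)**2 = ((9 + 7/3) - 21)**2 = (34/3 - 21)**2 = (-29/3)**2 = 841/9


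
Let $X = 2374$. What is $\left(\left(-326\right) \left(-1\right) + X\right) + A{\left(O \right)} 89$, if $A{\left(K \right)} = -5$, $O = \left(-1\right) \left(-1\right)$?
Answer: $2255$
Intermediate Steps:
$O = 1$
$\left(\left(-326\right) \left(-1\right) + X\right) + A{\left(O \right)} 89 = \left(\left(-326\right) \left(-1\right) + 2374\right) - 445 = \left(326 + 2374\right) - 445 = 2700 - 445 = 2255$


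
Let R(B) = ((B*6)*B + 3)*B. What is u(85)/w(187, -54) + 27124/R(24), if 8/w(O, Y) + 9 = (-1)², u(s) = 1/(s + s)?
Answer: 283004/882045 ≈ 0.32085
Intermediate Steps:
u(s) = 1/(2*s)
R(B) = B*(3 + 6*B²) (R(B) = ((6*B)*B + 3)*B = (6*B² + 3)*B = (3 + 6*B²)*B = B*(3 + 6*B²))
w(O, Y) = -1 (w(O, Y) = 8/(-9 + (-1)²) = 8/(-9 + 1) = 8/(-8) = 8*(-⅛) = -1)
u(85)/w(187, -54) + 27124/R(24) = ((½)/85)/(-1) + 27124/(3*24 + 6*24³) = ((½)*(1/85))*(-1) + 27124/(72 + 6*13824) = (1/170)*(-1) + 27124/(72 + 82944) = -1/170 + 27124/83016 = -1/170 + 27124*(1/83016) = -1/170 + 6781/20754 = 283004/882045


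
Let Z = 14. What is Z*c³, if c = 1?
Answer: 14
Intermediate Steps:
Z*c³ = 14*1³ = 14*1 = 14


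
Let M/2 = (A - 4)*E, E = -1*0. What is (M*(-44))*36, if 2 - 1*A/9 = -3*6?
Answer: 0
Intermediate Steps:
E = 0
A = 180 (A = 18 - (-27)*6 = 18 - 9*(-18) = 18 + 162 = 180)
M = 0 (M = 2*((180 - 4)*0) = 2*(176*0) = 2*0 = 0)
(M*(-44))*36 = (0*(-44))*36 = 0*36 = 0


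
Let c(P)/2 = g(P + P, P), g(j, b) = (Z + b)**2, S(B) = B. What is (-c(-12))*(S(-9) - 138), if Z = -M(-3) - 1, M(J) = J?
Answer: 29400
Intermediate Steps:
Z = 2 (Z = -1*(-3) - 1 = 3 - 1 = 2)
g(j, b) = (2 + b)**2
c(P) = 2*(2 + P)**2
(-c(-12))*(S(-9) - 138) = (-2*(2 - 12)**2)*(-9 - 138) = -2*(-10)**2*(-147) = -2*100*(-147) = -1*200*(-147) = -200*(-147) = 29400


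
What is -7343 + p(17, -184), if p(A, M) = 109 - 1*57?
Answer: -7291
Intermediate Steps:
p(A, M) = 52 (p(A, M) = 109 - 57 = 52)
-7343 + p(17, -184) = -7343 + 52 = -7291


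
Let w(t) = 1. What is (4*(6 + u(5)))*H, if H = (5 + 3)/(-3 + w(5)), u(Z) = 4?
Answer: -160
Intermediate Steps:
H = -4 (H = (5 + 3)/(-3 + 1) = 8/(-2) = 8*(-½) = -4)
(4*(6 + u(5)))*H = (4*(6 + 4))*(-4) = (4*10)*(-4) = 40*(-4) = -160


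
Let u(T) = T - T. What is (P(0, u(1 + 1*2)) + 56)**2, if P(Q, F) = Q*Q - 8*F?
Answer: 3136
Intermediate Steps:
u(T) = 0
P(Q, F) = Q**2 - 8*F
(P(0, u(1 + 1*2)) + 56)**2 = ((0**2 - 8*0) + 56)**2 = ((0 + 0) + 56)**2 = (0 + 56)**2 = 56**2 = 3136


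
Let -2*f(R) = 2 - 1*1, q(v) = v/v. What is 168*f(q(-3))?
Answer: -84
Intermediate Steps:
q(v) = 1
f(R) = -½ (f(R) = -(2 - 1*1)/2 = -(2 - 1)/2 = -½*1 = -½)
168*f(q(-3)) = 168*(-½) = -84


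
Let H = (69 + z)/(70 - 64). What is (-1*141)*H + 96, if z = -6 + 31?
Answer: -2113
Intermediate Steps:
z = 25
H = 47/3 (H = (69 + 25)/(70 - 64) = 94/6 = 94*(⅙) = 47/3 ≈ 15.667)
(-1*141)*H + 96 = -1*141*(47/3) + 96 = -141*47/3 + 96 = -2209 + 96 = -2113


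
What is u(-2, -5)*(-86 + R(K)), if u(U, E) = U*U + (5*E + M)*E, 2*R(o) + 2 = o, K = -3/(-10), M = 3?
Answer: -99009/10 ≈ -9900.9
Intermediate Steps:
K = 3/10 (K = -3*(-⅒) = 3/10 ≈ 0.30000)
R(o) = -1 + o/2
u(U, E) = U² + E*(3 + 5*E) (u(U, E) = U*U + (5*E + 3)*E = U² + (3 + 5*E)*E = U² + E*(3 + 5*E))
u(-2, -5)*(-86 + R(K)) = ((-2)² + 3*(-5) + 5*(-5)²)*(-86 + (-1 + (½)*(3/10))) = (4 - 15 + 5*25)*(-86 + (-1 + 3/20)) = (4 - 15 + 125)*(-86 - 17/20) = 114*(-1737/20) = -99009/10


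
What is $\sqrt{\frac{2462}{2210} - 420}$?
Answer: $\frac{i \sqrt{511470245}}{1105} \approx 20.467 i$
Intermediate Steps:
$\sqrt{\frac{2462}{2210} - 420} = \sqrt{2462 \cdot \frac{1}{2210} - 420} = \sqrt{\frac{1231}{1105} - 420} = \sqrt{- \frac{462869}{1105}} = \frac{i \sqrt{511470245}}{1105}$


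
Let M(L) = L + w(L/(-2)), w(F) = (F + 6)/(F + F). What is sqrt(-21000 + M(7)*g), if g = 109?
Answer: I*sqrt(3974082)/14 ≈ 142.39*I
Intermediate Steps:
w(F) = (6 + F)/(2*F) (w(F) = (6 + F)/((2*F)) = (6 + F)*(1/(2*F)) = (6 + F)/(2*F))
M(L) = L - (6 - L/2)/L (M(L) = L + (6 + L/(-2))/(2*((L/(-2)))) = L + (6 + L*(-1/2))/(2*((L*(-1/2)))) = L + (6 - L/2)/(2*((-L/2))) = L + (-2/L)*(6 - L/2)/2 = L - (6 - L/2)/L)
sqrt(-21000 + M(7)*g) = sqrt(-21000 + (1/2 + 7 - 6/7)*109) = sqrt(-21000 + (93/14)*109) = sqrt(-21000 + 10137/14) = sqrt(-283863/14) = I*sqrt(3974082)/14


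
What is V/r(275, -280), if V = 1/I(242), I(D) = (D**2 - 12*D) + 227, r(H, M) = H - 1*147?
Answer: 1/7153536 ≈ 1.3979e-7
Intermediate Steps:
r(H, M) = -147 + H (r(H, M) = H - 147 = -147 + H)
I(D) = 227 + D**2 - 12*D
V = 1/55887 (V = 1/(227 + 242**2 - 12*242) = 1/(227 + 58564 - 2904) = 1/55887 ≈ 1.7893e-5)
V/r(275, -280) = 1/(55887*(-147 + 275)) = (1/55887)/128 = (1/55887)*(1/128) = 1/7153536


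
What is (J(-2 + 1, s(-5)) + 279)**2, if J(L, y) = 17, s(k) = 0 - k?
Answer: 87616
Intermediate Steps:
s(k) = -k
(J(-2 + 1, s(-5)) + 279)**2 = (17 + 279)**2 = 296**2 = 87616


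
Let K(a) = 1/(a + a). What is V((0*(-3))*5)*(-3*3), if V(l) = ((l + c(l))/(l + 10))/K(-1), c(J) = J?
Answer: 0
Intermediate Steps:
K(a) = 1/(2*a)
V(l) = -4*l/(10 + l) (V(l) = ((l + l)/(l + 10))/(((½)/(-1))) = ((2*l)/(10 + l))/(((½)*(-1))) = (2*l/(10 + l))/(-½) = (2*l/(10 + l))*(-2) = -4*l/(10 + l))
V((0*(-3))*5)*(-3*3) = (-4*(0*(-3))*5/(10 + (0*(-3))*5))*(-3*3) = -4*0*5/(10 + 0*5)*(-9) = -4*0/(10 + 0)*(-9) = -4*0/10*(-9) = -4*0*⅒*(-9) = 0*(-9) = 0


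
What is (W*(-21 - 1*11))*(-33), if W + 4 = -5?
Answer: -9504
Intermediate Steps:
W = -9 (W = -4 - 5 = -9)
(W*(-21 - 1*11))*(-33) = -9*(-21 - 1*11)*(-33) = -9*(-21 - 11)*(-33) = -9*(-32)*(-33) = 288*(-33) = -9504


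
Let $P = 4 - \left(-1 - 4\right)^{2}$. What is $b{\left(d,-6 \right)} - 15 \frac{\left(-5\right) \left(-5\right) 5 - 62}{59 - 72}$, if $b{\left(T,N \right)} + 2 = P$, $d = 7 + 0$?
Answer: $\frac{646}{13} \approx 49.692$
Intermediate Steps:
$d = 7$
$P = -21$ ($P = 4 - \left(-5\right)^{2} = 4 - 25 = -21$)
$b{\left(T,N \right)} = -23$ ($b{\left(T,N \right)} = -2 - 21 = -23$)
$b{\left(d,-6 \right)} - 15 \frac{\left(-5\right) \left(-5\right) 5 - 62}{59 - 72} = -23 - 15 \frac{\left(-5\right) \left(-5\right) 5 - 62}{59 - 72} = -23 - 15 \frac{25 \cdot 5 - 62}{-13} = -23 - 15 \left(125 - 62\right) \left(- \frac{1}{13}\right) = -23 - 15 \cdot 63 \left(- \frac{1}{13}\right) = -23 - - \frac{945}{13} = -23 + \frac{945}{13} = \frac{646}{13}$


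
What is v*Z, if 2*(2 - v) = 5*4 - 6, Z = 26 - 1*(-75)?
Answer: -505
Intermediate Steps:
Z = 101 (Z = 26 + 75 = 101)
v = -5 (v = 2 - (5*4 - 6)/2 = 2 - (20 - 6)/2 = 2 - ½*14 = 2 - 7 = -5)
v*Z = -5*101 = -505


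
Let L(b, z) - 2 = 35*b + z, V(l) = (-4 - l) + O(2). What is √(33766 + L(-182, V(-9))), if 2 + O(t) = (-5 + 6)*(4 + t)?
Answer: √27407 ≈ 165.55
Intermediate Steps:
O(t) = 2 + t (O(t) = -2 + (-5 + 6)*(4 + t) = -2 + 1*(4 + t) = -2 + (4 + t) = 2 + t)
V(l) = -l (V(l) = (-4 - l) + (2 + 2) = (-4 - l) + 4 = -l)
L(b, z) = 2 + z + 35*b (L(b, z) = 2 + (35*b + z) = 2 + (z + 35*b) = 2 + z + 35*b)
√(33766 + L(-182, V(-9))) = √(33766 + (2 - 1*(-9) + 35*(-182))) = √(33766 + (2 + 9 - 6370)) = √(33766 - 6359) = √27407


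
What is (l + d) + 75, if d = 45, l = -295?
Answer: -175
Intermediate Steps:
(l + d) + 75 = (-295 + 45) + 75 = -250 + 75 = -175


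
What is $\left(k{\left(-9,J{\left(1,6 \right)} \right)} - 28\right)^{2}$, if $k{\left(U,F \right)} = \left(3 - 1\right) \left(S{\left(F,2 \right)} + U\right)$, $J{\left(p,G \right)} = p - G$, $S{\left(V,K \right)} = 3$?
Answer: $1600$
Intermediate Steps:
$k{\left(U,F \right)} = 6 + 2 U$ ($k{\left(U,F \right)} = \left(3 - 1\right) \left(3 + U\right) = 2 \left(3 + U\right) = 6 + 2 U$)
$\left(k{\left(-9,J{\left(1,6 \right)} \right)} - 28\right)^{2} = \left(\left(6 + 2 \left(-9\right)\right) - 28\right)^{2} = \left(\left(6 - 18\right) - 28\right)^{2} = \left(-12 - 28\right)^{2} = \left(-40\right)^{2} = 1600$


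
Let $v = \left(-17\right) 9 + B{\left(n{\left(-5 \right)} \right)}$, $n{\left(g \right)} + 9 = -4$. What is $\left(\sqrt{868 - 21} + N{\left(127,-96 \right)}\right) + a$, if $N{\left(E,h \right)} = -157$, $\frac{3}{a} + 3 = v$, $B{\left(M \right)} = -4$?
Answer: $- \frac{25123}{160} + 11 \sqrt{7} \approx -127.92$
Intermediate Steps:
$n{\left(g \right)} = -13$ ($n{\left(g \right)} = -9 - 4 = -13$)
$v = -157$ ($v = \left(-17\right) 9 - 4 = -153 - 4 = -157$)
$a = - \frac{3}{160}$ ($a = \frac{3}{-3 - 157} = \frac{3}{-160} = 3 \left(- \frac{1}{160}\right) = - \frac{3}{160} \approx -0.01875$)
$\left(\sqrt{868 - 21} + N{\left(127,-96 \right)}\right) + a = \left(\sqrt{868 - 21} - 157\right) - \frac{3}{160} = \left(\sqrt{847} - 157\right) - \frac{3}{160} = \left(11 \sqrt{7} - 157\right) - \frac{3}{160} = \left(-157 + 11 \sqrt{7}\right) - \frac{3}{160} = - \frac{25123}{160} + 11 \sqrt{7}$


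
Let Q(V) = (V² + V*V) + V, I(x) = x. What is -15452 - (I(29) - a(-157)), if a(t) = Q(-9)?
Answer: -15328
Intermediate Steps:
Q(V) = V + 2*V² (Q(V) = (V² + V²) + V = 2*V² + V = V + 2*V²)
a(t) = 153 (a(t) = -9*(1 + 2*(-9)) = -9*(1 - 18) = -9*(-17) = 153)
-15452 - (I(29) - a(-157)) = -15452 - (29 - 1*153) = -15452 - (29 - 153) = -15452 - 1*(-124) = -15452 + 124 = -15328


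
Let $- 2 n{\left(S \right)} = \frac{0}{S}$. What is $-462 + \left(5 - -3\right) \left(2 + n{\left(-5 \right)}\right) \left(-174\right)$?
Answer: $-3246$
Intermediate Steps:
$n{\left(S \right)} = 0$ ($n{\left(S \right)} = - \frac{0 \frac{1}{S}}{2} = \left(- \frac{1}{2}\right) 0 = 0$)
$-462 + \left(5 - -3\right) \left(2 + n{\left(-5 \right)}\right) \left(-174\right) = -462 + \left(5 - -3\right) \left(2 + 0\right) \left(-174\right) = -462 + \left(5 + 3\right) 2 \left(-174\right) = -462 + 8 \cdot 2 \left(-174\right) = -462 + 16 \left(-174\right) = -462 - 2784 = -3246$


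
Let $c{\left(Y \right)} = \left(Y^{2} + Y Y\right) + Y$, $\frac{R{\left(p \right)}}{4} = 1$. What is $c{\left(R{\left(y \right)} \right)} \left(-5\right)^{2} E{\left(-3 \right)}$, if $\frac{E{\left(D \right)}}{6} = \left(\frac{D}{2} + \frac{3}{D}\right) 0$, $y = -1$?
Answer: $0$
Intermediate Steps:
$R{\left(p \right)} = 4$ ($R{\left(p \right)} = 4 \cdot 1 = 4$)
$c{\left(Y \right)} = Y + 2 Y^{2}$ ($c{\left(Y \right)} = \left(Y^{2} + Y^{2}\right) + Y = 2 Y^{2} + Y = Y + 2 Y^{2}$)
$E{\left(D \right)} = 0$ ($E{\left(D \right)} = 6 \left(\frac{D}{2} + \frac{3}{D}\right) 0 = 6 \cdot 0 = 0$)
$c{\left(R{\left(y \right)} \right)} \left(-5\right)^{2} E{\left(-3 \right)} = 4 \left(1 + 2 \cdot 4\right) \left(-5\right)^{2} \cdot 0 = 4 \left(1 + 8\right) 25 \cdot 0 = 4 \cdot 9 \cdot 25 \cdot 0 = 36 \cdot 25 \cdot 0 = 900 \cdot 0 = 0$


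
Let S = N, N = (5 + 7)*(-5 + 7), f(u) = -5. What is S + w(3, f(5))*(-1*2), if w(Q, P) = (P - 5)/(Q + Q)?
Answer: 82/3 ≈ 27.333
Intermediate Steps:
N = 24 (N = 12*2 = 24)
S = 24
w(Q, P) = (-5 + P)/(2*Q) (w(Q, P) = (-5 + P)/((2*Q)) = (-5 + P)*(1/(2*Q)) = (-5 + P)/(2*Q))
S + w(3, f(5))*(-1*2) = 24 + ((½)*(-5 - 5)/3)*(-1*2) = 24 + ((½)*(⅓)*(-10))*(-2) = 24 - 5/3*(-2) = 24 + 10/3 = 82/3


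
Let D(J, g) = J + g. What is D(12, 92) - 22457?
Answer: -22353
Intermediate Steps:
D(12, 92) - 22457 = (12 + 92) - 22457 = 104 - 22457 = -22353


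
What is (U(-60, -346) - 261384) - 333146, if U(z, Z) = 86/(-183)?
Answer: -108799076/183 ≈ -5.9453e+5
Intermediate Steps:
U(z, Z) = -86/183 (U(z, Z) = 86*(-1/183) = -86/183)
(U(-60, -346) - 261384) - 333146 = (-86/183 - 261384) - 333146 = -47833358/183 - 333146 = -108799076/183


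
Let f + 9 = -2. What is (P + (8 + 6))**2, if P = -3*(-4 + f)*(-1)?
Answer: 961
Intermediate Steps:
f = -11 (f = -9 - 2 = -11)
P = -45 (P = -3*(-4 - 11)*(-1) = -(-45)*(-1) = -3*15 = -45)
(P + (8 + 6))**2 = (-45 + (8 + 6))**2 = (-45 + 14)**2 = (-31)**2 = 961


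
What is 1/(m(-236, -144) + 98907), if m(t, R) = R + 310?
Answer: 1/99073 ≈ 1.0094e-5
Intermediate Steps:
m(t, R) = 310 + R
1/(m(-236, -144) + 98907) = 1/((310 - 144) + 98907) = 1/(166 + 98907) = 1/99073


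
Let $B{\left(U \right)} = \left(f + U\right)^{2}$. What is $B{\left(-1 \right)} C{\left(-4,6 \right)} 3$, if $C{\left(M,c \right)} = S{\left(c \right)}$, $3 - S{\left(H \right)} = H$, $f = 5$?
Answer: $-144$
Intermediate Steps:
$S{\left(H \right)} = 3 - H$
$B{\left(U \right)} = \left(5 + U\right)^{2}$
$C{\left(M,c \right)} = 3 - c$
$B{\left(-1 \right)} C{\left(-4,6 \right)} 3 = \left(5 - 1\right)^{2} \left(3 - 6\right) 3 = 4^{2} \left(3 - 6\right) 3 = 16 \left(-3\right) 3 = \left(-48\right) 3 = -144$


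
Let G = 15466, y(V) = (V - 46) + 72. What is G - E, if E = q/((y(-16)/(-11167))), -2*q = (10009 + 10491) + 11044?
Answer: -87985632/5 ≈ -1.7597e+7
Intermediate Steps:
y(V) = 26 + V (y(V) = (-46 + V) + 72 = 26 + V)
q = -15772 (q = -((10009 + 10491) + 11044)/2 = -(20500 + 11044)/2 = -½*31544 = -15772)
E = 88062962/5 (E = -15772*(-11167/(26 - 16)) = -15772/(10*(-1/11167)) = -15772/(-10/11167) = -15772*(-11167/10) = 88062962/5 ≈ 1.7613e+7)
G - E = 15466 - 1*88062962/5 = 15466 - 88062962/5 = -87985632/5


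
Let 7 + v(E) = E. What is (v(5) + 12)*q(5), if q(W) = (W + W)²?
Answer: 1000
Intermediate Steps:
v(E) = -7 + E
q(W) = 4*W² (q(W) = (2*W)² = 4*W²)
(v(5) + 12)*q(5) = ((-7 + 5) + 12)*(4*5²) = (-2 + 12)*(4*25) = 10*100 = 1000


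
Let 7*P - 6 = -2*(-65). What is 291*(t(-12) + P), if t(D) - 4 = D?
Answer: 23280/7 ≈ 3325.7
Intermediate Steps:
t(D) = 4 + D
P = 136/7 (P = 6/7 + (-2*(-65))/7 = 6/7 + (⅐)*130 = 6/7 + 130/7 = 136/7 ≈ 19.429)
291*(t(-12) + P) = 291*((4 - 12) + 136/7) = 291*(-8 + 136/7) = 291*(80/7) = 23280/7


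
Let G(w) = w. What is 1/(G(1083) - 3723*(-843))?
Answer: 1/3139572 ≈ 3.1851e-7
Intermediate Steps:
1/(G(1083) - 3723*(-843)) = 1/(1083 - 3723*(-843)) = 1/(1083 + 3138489) = 1/3139572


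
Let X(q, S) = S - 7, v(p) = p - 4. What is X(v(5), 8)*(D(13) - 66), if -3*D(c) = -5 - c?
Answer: -60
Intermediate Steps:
D(c) = 5/3 + c/3 (D(c) = -(-5 - c)/3 = 5/3 + c/3)
v(p) = -4 + p
X(q, S) = -7 + S
X(v(5), 8)*(D(13) - 66) = (-7 + 8)*((5/3 + (⅓)*13) - 66) = 1*((5/3 + 13/3) - 66) = 1*(6 - 66) = 1*(-60) = -60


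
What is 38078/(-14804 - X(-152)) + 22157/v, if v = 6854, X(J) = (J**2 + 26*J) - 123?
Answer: 21245703/10082234 ≈ 2.1072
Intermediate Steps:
X(J) = -123 + J**2 + 26*J
38078/(-14804 - X(-152)) + 22157/v = 38078/(-14804 - (-123 + (-152)**2 + 26*(-152))) + 22157/6854 = 38078/(-14804 - (-123 + 23104 - 3952)) + 22157*(1/6854) = 38078/(-14804 - 1*19029) + 22157/6854 = 38078/(-14804 - 19029) + 22157/6854 = 38078/(-33833) + 22157/6854 = 38078*(-1/33833) + 22157/6854 = -38078/33833 + 22157/6854 = 21245703/10082234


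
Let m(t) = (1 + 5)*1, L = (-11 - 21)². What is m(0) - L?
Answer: -1018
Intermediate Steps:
L = 1024 (L = (-32)² = 1024)
m(t) = 6 (m(t) = 6*1 = 6)
m(0) - L = 6 - 1*1024 = 6 - 1024 = -1018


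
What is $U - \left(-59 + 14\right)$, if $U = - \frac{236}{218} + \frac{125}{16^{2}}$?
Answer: $\frac{1239097}{27904} \approx 44.406$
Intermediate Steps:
$U = - \frac{16583}{27904}$ ($U = \left(-236\right) \frac{1}{218} + \frac{125}{256} = - \frac{118}{109} + 125 \cdot \frac{1}{256} = - \frac{118}{109} + \frac{125}{256} = - \frac{16583}{27904} \approx -0.59429$)
$U - \left(-59 + 14\right) = - \frac{16583}{27904} - \left(-59 + 14\right) = - \frac{16583}{27904} - -45 = - \frac{16583}{27904} + 45 = \frac{1239097}{27904}$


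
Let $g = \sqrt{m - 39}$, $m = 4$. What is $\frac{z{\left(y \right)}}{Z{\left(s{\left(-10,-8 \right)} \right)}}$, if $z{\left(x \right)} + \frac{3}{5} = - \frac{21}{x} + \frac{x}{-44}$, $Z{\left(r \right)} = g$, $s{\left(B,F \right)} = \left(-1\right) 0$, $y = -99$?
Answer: $- \frac{1229 i \sqrt{35}}{23100} \approx - 0.31476 i$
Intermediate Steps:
$g = i \sqrt{35}$ ($g = \sqrt{4 - 39} = \sqrt{-35} = i \sqrt{35} \approx 5.9161 i$)
$s{\left(B,F \right)} = 0$
$Z{\left(r \right)} = i \sqrt{35}$
$z{\left(x \right)} = - \frac{3}{5} - \frac{21}{x} - \frac{x}{44}$ ($z{\left(x \right)} = - \frac{3}{5} + \left(- \frac{21}{x} + \frac{x}{-44}\right) = - \frac{3}{5} + \left(- \frac{21}{x} + x \left(- \frac{1}{44}\right)\right) = - \frac{3}{5} - \left(\frac{21}{x} + \frac{x}{44}\right) = - \frac{3}{5} - \frac{21}{x} - \frac{x}{44}$)
$\frac{z{\left(y \right)}}{Z{\left(s{\left(-10,-8 \right)} \right)}} = \frac{- \frac{3}{5} - \frac{21}{-99} - - \frac{9}{4}}{i \sqrt{35}} = \left(- \frac{3}{5} - - \frac{7}{33} + \frac{9}{4}\right) \left(- \frac{i \sqrt{35}}{35}\right) = \left(- \frac{3}{5} + \frac{7}{33} + \frac{9}{4}\right) \left(- \frac{i \sqrt{35}}{35}\right) = \frac{1229 \left(- \frac{i \sqrt{35}}{35}\right)}{660} = - \frac{1229 i \sqrt{35}}{23100}$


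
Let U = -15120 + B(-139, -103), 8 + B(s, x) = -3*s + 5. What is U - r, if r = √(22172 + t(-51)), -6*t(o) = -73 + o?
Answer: -14706 - √199734/3 ≈ -14855.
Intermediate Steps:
t(o) = 73/6 - o/6 (t(o) = -(-73 + o)/6 = 73/6 - o/6)
B(s, x) = -3 - 3*s (B(s, x) = -8 + (-3*s + 5) = -8 + (5 - 3*s) = -3 - 3*s)
r = √199734/3 (r = √(22172 + (73/6 - ⅙*(-51))) = √(22172 + (73/6 + 17/2)) = √(22172 + 62/3) = √(66578/3) = √199734/3 ≈ 148.97)
U = -14706 (U = -15120 + (-3 - 3*(-139)) = -15120 + (-3 + 417) = -15120 + 414 = -14706)
U - r = -14706 - √199734/3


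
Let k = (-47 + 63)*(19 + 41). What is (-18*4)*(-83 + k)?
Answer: -63144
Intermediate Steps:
k = 960 (k = 16*60 = 960)
(-18*4)*(-83 + k) = (-18*4)*(-83 + 960) = -72*877 = -63144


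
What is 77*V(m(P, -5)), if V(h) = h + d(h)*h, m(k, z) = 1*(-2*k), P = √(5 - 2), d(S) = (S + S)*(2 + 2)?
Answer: 7392 - 154*√3 ≈ 7125.3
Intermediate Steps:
d(S) = 8*S (d(S) = (2*S)*4 = 8*S)
P = √3 ≈ 1.7320
m(k, z) = -2*k
V(h) = h + 8*h² (V(h) = h + (8*h)*h = h + 8*h²)
77*V(m(P, -5)) = 77*((-2*√3)*(1 + 8*(-2*√3))) = 77*((-2*√3)*(1 - 16*√3)) = 77*(-2*√3*(1 - 16*√3)) = -154*√3*(1 - 16*√3)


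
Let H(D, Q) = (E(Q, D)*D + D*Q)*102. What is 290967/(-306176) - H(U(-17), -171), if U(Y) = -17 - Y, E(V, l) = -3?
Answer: -290967/306176 ≈ -0.95033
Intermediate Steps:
H(D, Q) = -306*D + 102*D*Q (H(D, Q) = (-3*D + D*Q)*102 = -306*D + 102*D*Q)
290967/(-306176) - H(U(-17), -171) = 290967/(-306176) - 102*(-17 - 1*(-17))*(-3 - 171) = 290967*(-1/306176) - 102*(-17 + 17)*(-174) = -290967/306176 - 102*0*(-174) = -290967/306176 - 1*0 = -290967/306176 + 0 = -290967/306176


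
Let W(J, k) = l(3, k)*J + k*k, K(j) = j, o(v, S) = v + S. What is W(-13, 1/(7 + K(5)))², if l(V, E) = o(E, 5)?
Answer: 90535225/20736 ≈ 4366.1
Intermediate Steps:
o(v, S) = S + v
l(V, E) = 5 + E
W(J, k) = k² + J*(5 + k) (W(J, k) = (5 + k)*J + k*k = J*(5 + k) + k² = k² + J*(5 + k))
W(-13, 1/(7 + K(5)))² = ((1/(7 + 5))² - 13*(5 + 1/(7 + 5)))² = ((1/12)² - 13*(5 + 1/12))² = (1/144 - 13*61/12)² = (1/144 - 793/12)² = (-9515/144)² = 90535225/20736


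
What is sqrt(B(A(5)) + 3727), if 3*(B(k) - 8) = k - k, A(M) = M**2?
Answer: 3*sqrt(415) ≈ 61.115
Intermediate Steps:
B(k) = 8 (B(k) = 8 + (k - k)/3 = 8 + (1/3)*0 = 8 + 0 = 8)
sqrt(B(A(5)) + 3727) = sqrt(8 + 3727) = sqrt(3735) = 3*sqrt(415)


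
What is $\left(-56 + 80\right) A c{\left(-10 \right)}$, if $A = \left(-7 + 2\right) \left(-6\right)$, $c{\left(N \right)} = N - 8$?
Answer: $-12960$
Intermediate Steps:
$c{\left(N \right)} = -8 + N$ ($c{\left(N \right)} = N - 8 = -8 + N$)
$A = 30$ ($A = \left(-5\right) \left(-6\right) = 30$)
$\left(-56 + 80\right) A c{\left(-10 \right)} = \left(-56 + 80\right) 30 \left(-8 - 10\right) = 24 \cdot 30 \left(-18\right) = 720 \left(-18\right) = -12960$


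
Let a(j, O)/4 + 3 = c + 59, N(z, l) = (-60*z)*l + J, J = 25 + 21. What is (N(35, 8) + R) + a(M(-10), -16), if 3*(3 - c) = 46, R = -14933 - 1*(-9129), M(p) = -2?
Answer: -67150/3 ≈ -22383.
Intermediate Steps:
J = 46
R = -5804 (R = -14933 + 9129 = -5804)
N(z, l) = 46 - 60*l*z (N(z, l) = (-60*z)*l + 46 = -60*l*z + 46 = 46 - 60*l*z)
c = -37/3 (c = 3 - ⅓*46 = 3 - 46/3 = -37/3 ≈ -12.333)
a(j, O) = 524/3 (a(j, O) = -12 + 4*(-37/3 + 59) = -12 + 4*(140/3) = -12 + 560/3 = 524/3)
(N(35, 8) + R) + a(M(-10), -16) = ((46 - 60*8*35) - 5804) + 524/3 = ((46 - 16800) - 5804) + 524/3 = (-16754 - 5804) + 524/3 = -22558 + 524/3 = -67150/3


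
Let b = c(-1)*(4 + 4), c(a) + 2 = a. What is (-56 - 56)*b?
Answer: 2688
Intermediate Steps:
c(a) = -2 + a
b = -24 (b = (-2 - 1)*(4 + 4) = -3*8 = -24)
(-56 - 56)*b = (-56 - 56)*(-24) = -112*(-24) = 2688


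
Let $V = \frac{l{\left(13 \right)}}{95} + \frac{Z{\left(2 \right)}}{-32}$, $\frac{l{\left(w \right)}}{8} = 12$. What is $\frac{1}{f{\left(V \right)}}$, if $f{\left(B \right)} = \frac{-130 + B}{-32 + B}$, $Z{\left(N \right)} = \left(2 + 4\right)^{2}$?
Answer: $\frac{24407}{98887} \approx 0.24682$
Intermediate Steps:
$Z{\left(N \right)} = 36$ ($Z{\left(N \right)} = 6^{2} = 36$)
$l{\left(w \right)} = 96$ ($l{\left(w \right)} = 8 \cdot 12 = 96$)
$V = - \frac{87}{760}$ ($V = \frac{96}{95} + \frac{36}{-32} = 96 \cdot \frac{1}{95} + 36 \left(- \frac{1}{32}\right) = \frac{96}{95} - \frac{9}{8} = - \frac{87}{760} \approx -0.11447$)
$f{\left(B \right)} = \frac{-130 + B}{-32 + B}$
$\frac{1}{f{\left(V \right)}} = \frac{1}{\frac{1}{-32 - \frac{87}{760}} \left(-130 - \frac{87}{760}\right)} = \frac{1}{\frac{1}{- \frac{24407}{760}} \left(- \frac{98887}{760}\right)} = \frac{1}{\left(- \frac{760}{24407}\right) \left(- \frac{98887}{760}\right)} = \frac{1}{\frac{98887}{24407}} = \frac{24407}{98887}$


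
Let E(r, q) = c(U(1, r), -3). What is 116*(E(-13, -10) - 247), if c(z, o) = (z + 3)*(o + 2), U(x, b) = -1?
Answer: -28884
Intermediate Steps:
c(z, o) = (2 + o)*(3 + z) (c(z, o) = (3 + z)*(2 + o) = (2 + o)*(3 + z))
E(r, q) = -2 (E(r, q) = 6 + 2*(-1) + 3*(-3) - 3*(-1) = 6 - 2 - 9 + 3 = -2)
116*(E(-13, -10) - 247) = 116*(-2 - 247) = 116*(-249) = -28884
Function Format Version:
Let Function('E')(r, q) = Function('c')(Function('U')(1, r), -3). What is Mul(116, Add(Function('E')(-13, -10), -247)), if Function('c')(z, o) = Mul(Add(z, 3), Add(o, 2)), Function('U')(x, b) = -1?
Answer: -28884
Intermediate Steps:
Function('c')(z, o) = Mul(Add(2, o), Add(3, z)) (Function('c')(z, o) = Mul(Add(3, z), Add(2, o)) = Mul(Add(2, o), Add(3, z)))
Function('E')(r, q) = -2 (Function('E')(r, q) = Add(6, Mul(2, -1), Mul(3, -3), Mul(-3, -1)) = Add(6, -2, -9, 3) = -2)
Mul(116, Add(Function('E')(-13, -10), -247)) = Mul(116, Add(-2, -247)) = Mul(116, -249) = -28884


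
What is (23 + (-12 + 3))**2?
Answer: 196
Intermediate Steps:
(23 + (-12 + 3))**2 = (23 - 9)**2 = 14**2 = 196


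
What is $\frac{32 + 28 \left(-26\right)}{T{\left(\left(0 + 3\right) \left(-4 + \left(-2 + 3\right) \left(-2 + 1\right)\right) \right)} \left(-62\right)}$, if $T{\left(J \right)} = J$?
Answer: $- \frac{116}{155} \approx -0.74839$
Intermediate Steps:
$\frac{32 + 28 \left(-26\right)}{T{\left(\left(0 + 3\right) \left(-4 + \left(-2 + 3\right) \left(-2 + 1\right)\right) \right)} \left(-62\right)} = \frac{32 + 28 \left(-26\right)}{\left(0 + 3\right) \left(-4 + \left(-2 + 3\right) \left(-2 + 1\right)\right) \left(-62\right)} = \frac{32 - 728}{3 \left(-4 + 1 \left(-1\right)\right) \left(-62\right)} = - \frac{696}{3 \left(-4 - 1\right) \left(-62\right)} = - \frac{696}{3 \left(-5\right) \left(-62\right)} = - \frac{696}{\left(-15\right) \left(-62\right)} = - \frac{696}{930} = \left(-696\right) \frac{1}{930} = - \frac{116}{155}$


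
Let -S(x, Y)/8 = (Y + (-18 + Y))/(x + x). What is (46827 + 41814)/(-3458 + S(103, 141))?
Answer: -9130023/357230 ≈ -25.558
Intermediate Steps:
S(x, Y) = -4*(-18 + 2*Y)/x (S(x, Y) = -8*(Y + (-18 + Y))/(x + x) = -8*(-18 + 2*Y)/(2*x) = -8*(-18 + 2*Y)*1/(2*x) = -4*(-18 + 2*Y)/x)
(46827 + 41814)/(-3458 + S(103, 141)) = (46827 + 41814)/(-3458 + 8*(9 - 1*141)/103) = 88641/(-3458 + 8*(1/103)*(9 - 141)) = 88641/(-3458 + 8*(1/103)*(-132)) = 88641/(-3458 - 1056/103) = 88641/(-357230/103) = 88641*(-103/357230) = -9130023/357230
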